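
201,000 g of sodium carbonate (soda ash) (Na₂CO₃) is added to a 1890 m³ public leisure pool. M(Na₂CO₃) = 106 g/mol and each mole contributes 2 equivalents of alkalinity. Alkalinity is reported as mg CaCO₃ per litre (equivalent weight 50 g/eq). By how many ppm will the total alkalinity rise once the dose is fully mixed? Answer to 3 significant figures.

100 ppm

Volume: 1890 m³ = 1,890,000 L.
Moles of Na₂CO₃: 201,000 g ÷ 106 g/mol = 1896 mol → 3792 eq of alkalinity.
As CaCO₃: 3792 eq × 50 g/eq = 189,600 g.
Rise: 189,600 g / 1,890,000 L × 1000 = 100.3 mg/L.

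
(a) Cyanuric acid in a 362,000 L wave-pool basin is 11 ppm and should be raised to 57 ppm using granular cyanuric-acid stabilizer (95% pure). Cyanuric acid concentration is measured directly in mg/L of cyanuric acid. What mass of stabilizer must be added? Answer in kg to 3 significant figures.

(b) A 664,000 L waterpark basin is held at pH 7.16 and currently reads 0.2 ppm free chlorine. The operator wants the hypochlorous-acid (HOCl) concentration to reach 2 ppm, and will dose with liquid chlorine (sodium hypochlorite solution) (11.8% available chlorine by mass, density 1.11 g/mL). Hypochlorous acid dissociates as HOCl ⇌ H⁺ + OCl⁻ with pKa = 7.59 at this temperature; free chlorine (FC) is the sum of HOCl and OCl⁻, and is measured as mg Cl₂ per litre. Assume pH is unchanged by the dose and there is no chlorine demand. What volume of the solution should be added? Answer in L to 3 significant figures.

(a) 17.5 kg; (b) 12.9 L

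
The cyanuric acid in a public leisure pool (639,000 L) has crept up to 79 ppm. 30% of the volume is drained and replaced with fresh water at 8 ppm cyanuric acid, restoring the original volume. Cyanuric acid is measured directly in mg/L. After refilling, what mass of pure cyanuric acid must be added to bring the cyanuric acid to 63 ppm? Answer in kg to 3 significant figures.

After draining 30% and refilling: 79 × 0.70 + 8 × 0.30 = 57.7 ppm.
Deficit to target: 63 − 57.7 = 5.3 mg/L.
Mass: 5.3 mg/L × 639,000 L = 3387 g cyanuric acid.

3.39 kg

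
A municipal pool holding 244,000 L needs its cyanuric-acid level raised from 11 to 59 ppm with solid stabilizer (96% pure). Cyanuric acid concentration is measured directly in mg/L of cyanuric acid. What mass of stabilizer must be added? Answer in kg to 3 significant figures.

12.2 kg

CYA to add: (59 − 11) = 48 mg/L × 244,000 L = 11,710 g cyanuric acid.
At 96% purity: 11,710 / 0.96 = 12,200 g product.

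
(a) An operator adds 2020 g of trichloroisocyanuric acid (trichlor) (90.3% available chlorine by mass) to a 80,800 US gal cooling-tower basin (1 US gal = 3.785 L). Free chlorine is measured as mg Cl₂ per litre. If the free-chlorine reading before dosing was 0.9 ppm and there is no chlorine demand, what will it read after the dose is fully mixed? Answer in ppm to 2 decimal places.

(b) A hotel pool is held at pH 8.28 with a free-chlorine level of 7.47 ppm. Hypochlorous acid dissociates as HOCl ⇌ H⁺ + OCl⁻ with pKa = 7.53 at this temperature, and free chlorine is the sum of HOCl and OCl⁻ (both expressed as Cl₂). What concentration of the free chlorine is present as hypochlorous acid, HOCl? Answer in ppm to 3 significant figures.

(a) Volume: 80,800 US gal × 3.785 L/gal = 305,828 L.
(a) Available chlorine delivered: 2020 g × 0.903 = 1824 g as Cl₂.
(a) Concentration rise: 1824 g / 305,828 L = 5.964 mg/L = 5.96 ppm.
(a) Final FC: 0.9 + 5.96 = 6.86 ppm.

(b) [OCl⁻]/[HOCl] = 10^(pH − pKa) = 10^(8.28 − 7.53) = 10^0.75 = 5.623.
(b) Fraction as HOCl = 1 / (1 + 5.623) = 0.151.
(b) HOCl = 0.151 × 7.47 ppm = 1.128 ppm.

(a) 6.86 ppm; (b) 1.13 ppm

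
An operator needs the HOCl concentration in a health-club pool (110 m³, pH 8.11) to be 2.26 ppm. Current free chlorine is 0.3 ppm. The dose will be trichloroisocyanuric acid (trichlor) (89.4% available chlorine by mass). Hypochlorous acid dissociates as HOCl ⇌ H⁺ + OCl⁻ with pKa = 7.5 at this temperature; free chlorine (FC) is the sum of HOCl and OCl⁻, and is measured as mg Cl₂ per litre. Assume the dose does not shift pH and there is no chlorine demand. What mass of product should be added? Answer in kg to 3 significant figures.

1.37 kg

Volume: 110 m³ = 110,000 L.
[OCl⁻]/[HOCl] = 10^(pH − pKa) = 10^(8.11 − 7.5) = 4.074; fraction as HOCl = 1/(1 + 4.074) = 0.1971.
Free chlorine required for 2.26 ppm HOCl: 2.26 / 0.1971 = 11.47 ppm.
FC to add: 11.47 − 0.3 = 11.17 mg/L as Cl₂.
Cl₂ equivalent: 11.17 mg/L × 110,000 L = 1228 g.
Product at 89.4% available Cl: 1228 / 0.894 = 1374 g.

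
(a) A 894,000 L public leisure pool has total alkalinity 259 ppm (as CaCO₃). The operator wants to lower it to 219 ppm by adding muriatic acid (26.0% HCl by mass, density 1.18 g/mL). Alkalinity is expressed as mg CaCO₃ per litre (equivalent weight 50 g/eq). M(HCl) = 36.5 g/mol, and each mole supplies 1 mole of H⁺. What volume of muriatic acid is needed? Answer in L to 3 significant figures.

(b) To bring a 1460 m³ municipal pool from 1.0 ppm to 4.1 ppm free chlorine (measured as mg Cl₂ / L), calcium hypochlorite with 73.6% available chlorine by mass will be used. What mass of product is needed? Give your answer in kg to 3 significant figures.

(a) 85.1 L; (b) 6.15 kg

(a) Alkalinity to neutralize: (259 − 219) = 40 mg/L as CaCO₃ × 894,000 L = 35,760 g as CaCO₃.
(a) Equivalents of H⁺ required: 35,760 ÷ 50 g/eq = 715.2 eq = 715.2 mol HCl.
(a) Mass of HCl: 715.2 × 36.5 = 26,100 g.
(a) Mass of 26.0% solution: 26,100 / 0.26 = 100,400 g.
(a) Volume: 100,400 g ÷ 1.18 g/mL = 85,090 mL.

(b) Volume: 1460 m³ = 1,460,000 L.
(b) Chlorine deficit: 4.1 − 1.0 = 3.1 ppm = 3.1 mg/L as Cl₂.
(b) Cl₂ equivalent needed: 3.1 mg/L × 1,460,000 L = 4,526,000 mg = 4526 g.
(b) Product at 73.6% available chlorine: 4526 / 0.736 = 6149 g.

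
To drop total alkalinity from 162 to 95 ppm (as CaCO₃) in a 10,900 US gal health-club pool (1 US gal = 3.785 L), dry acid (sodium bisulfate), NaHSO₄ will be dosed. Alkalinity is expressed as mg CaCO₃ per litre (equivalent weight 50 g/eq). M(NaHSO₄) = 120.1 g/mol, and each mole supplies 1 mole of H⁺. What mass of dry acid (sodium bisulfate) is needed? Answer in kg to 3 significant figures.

6.64 kg

Volume: 10,900 US gal × 3.785 L/gal = 41,256 L.
Alkalinity to neutralize: (162 − 95) = 67 mg/L as CaCO₃ × 41,256 L = 2764 g as CaCO₃.
Equivalents of H⁺ required: 2764 ÷ 50 g/eq = 55.28 eq = 55.28 mol NaHSO₄.
Mass of NaHSO₄: 55.28 × 120.1 = 6640 g.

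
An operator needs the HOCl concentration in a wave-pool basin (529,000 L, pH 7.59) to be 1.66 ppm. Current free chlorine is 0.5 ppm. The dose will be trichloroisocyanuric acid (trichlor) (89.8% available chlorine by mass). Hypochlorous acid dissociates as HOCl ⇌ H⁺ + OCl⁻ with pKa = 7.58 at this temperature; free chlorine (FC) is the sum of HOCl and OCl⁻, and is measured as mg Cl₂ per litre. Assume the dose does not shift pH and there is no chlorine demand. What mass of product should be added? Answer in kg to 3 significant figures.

[OCl⁻]/[HOCl] = 10^(pH − pKa) = 10^(7.59 − 7.58) = 1.023; fraction as HOCl = 1/(1 + 1.023) = 0.4942.
Free chlorine required for 1.66 ppm HOCl: 1.66 / 0.4942 = 3.359 ppm.
FC to add: 3.359 − 0.5 = 2.859 mg/L as Cl₂.
Cl₂ equivalent: 2.859 mg/L × 529,000 L = 1512 g.
Product at 89.8% available Cl: 1512 / 0.898 = 1684 g.

1.68 kg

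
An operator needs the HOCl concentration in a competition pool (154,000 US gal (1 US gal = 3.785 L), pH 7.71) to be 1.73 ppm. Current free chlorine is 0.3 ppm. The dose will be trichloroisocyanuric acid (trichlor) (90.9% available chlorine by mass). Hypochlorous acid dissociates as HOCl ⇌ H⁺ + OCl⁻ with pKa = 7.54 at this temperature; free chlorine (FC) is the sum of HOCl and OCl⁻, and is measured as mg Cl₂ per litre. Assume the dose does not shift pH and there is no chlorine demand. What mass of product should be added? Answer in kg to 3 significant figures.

2.56 kg

Volume: 154,000 US gal × 3.785 L/gal = 582,890 L.
[OCl⁻]/[HOCl] = 10^(pH − pKa) = 10^(7.71 − 7.54) = 1.479; fraction as HOCl = 1/(1 + 1.479) = 0.4034.
Free chlorine required for 1.73 ppm HOCl: 1.73 / 0.4034 = 4.289 ppm.
FC to add: 4.289 − 0.3 = 3.989 mg/L as Cl₂.
Cl₂ equivalent: 3.989 mg/L × 582,890 L = 2325 g.
Product at 90.9% available Cl: 2325 / 0.909 = 2558 g.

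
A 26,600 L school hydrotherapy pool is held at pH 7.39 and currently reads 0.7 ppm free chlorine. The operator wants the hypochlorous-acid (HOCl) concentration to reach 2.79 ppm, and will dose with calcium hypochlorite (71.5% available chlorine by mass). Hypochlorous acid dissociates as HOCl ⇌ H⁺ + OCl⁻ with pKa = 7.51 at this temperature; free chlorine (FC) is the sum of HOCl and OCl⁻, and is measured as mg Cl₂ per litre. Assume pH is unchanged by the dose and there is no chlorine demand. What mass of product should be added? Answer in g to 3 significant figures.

156 g

[OCl⁻]/[HOCl] = 10^(pH − pKa) = 10^(7.39 − 7.51) = 0.7586; fraction as HOCl = 1/(1 + 0.7586) = 0.5686.
Free chlorine required for 2.79 ppm HOCl: 2.79 / 0.5686 = 4.906 ppm.
FC to add: 4.906 − 0.7 = 4.206 mg/L as Cl₂.
Cl₂ equivalent: 4.206 mg/L × 26,600 L = 111.9 g.
Product at 71.5% available Cl: 111.9 / 0.715 = 156.5 g.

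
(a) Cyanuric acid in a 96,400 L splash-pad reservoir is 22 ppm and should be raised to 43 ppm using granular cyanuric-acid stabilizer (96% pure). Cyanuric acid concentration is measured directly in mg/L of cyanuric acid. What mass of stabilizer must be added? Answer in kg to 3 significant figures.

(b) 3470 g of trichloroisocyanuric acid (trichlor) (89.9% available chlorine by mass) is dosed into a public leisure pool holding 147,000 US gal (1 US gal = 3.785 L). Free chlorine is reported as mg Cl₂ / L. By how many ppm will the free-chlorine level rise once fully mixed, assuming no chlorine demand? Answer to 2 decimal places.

(a) CYA to add: (43 − 22) = 21 mg/L × 96,400 L = 2024 g cyanuric acid.
(a) At 96% purity: 2024 / 0.96 = 2109 g product.

(b) Volume: 147,000 US gal × 3.785 L/gal = 556,395 L.
(b) Available chlorine delivered: 3470 g × 0.899 = 3120 g as Cl₂.
(b) Concentration rise: 3120 g / 556,395 L = 5.607 mg/L = 5.61 ppm.

(a) 2.11 kg; (b) 5.61 ppm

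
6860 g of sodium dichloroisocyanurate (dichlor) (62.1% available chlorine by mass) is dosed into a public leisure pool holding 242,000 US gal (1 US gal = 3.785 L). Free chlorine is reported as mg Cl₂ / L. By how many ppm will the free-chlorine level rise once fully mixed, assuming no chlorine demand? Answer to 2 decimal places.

Volume: 242,000 US gal × 3.785 L/gal = 915,970 L.
Available chlorine delivered: 6860 g × 0.621 = 4260 g as Cl₂.
Concentration rise: 4260 g / 915,970 L = 4.651 mg/L = 4.65 ppm.

4.65 ppm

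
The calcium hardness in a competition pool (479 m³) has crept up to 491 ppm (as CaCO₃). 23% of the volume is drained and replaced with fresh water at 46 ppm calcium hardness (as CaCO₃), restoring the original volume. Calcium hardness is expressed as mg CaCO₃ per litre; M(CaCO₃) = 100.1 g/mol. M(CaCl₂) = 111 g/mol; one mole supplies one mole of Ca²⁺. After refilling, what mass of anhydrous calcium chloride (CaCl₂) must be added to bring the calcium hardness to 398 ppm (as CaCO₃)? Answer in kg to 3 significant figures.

Volume: 479 m³ = 479,000 L.
After draining 23% and refilling: 491 × 0.77 + 46 × 0.23 = 388.65 ppm.
Deficit to target: 398 − 388.65 = 9.35 mg/L.
As CaCO₃: 9.35 mg/L × 479,000 L = 4479 g; ÷ 100.1 = 44.74 mol Ca²⁺.
Mass: 44.74 × 111 = 4966 g.

4.97 kg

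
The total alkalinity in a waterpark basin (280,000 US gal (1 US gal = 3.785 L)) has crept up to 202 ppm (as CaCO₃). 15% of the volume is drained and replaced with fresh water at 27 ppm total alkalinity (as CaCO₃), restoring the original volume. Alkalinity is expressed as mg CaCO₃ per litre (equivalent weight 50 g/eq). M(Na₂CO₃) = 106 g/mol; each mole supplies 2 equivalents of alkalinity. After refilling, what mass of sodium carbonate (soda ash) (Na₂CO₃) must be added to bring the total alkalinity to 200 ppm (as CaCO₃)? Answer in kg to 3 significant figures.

Volume: 280,000 US gal × 3.785 L/gal = 1,059,800 L.
After draining 15% and refilling: 202 × 0.85 + 27 × 0.15 = 175.75 ppm.
Deficit to target: 200 − 175.75 = 24.25 mg/L.
As CaCO₃: 24.25 mg/L × 1,059,800 L = 25,700 g; ÷ 50 g/eq ÷ 2 = 257 mol Na₂CO₃.
Mass: 257 × 106 = 27,240 g.

27.2 kg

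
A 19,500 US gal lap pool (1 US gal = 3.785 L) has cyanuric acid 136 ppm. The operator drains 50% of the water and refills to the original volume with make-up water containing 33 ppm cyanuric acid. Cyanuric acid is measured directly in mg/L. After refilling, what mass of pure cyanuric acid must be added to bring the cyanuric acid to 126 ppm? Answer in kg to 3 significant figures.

3.06 kg

Volume: 19,500 US gal × 3.785 L/gal = 73,808 L.
After draining 50% and refilling: 136 × 0.50 + 33 × 0.50 = 84.5 ppm.
Deficit to target: 126 − 84.5 = 41.5 mg/L.
Mass: 41.5 mg/L × 73,808 L = 3063 g cyanuric acid.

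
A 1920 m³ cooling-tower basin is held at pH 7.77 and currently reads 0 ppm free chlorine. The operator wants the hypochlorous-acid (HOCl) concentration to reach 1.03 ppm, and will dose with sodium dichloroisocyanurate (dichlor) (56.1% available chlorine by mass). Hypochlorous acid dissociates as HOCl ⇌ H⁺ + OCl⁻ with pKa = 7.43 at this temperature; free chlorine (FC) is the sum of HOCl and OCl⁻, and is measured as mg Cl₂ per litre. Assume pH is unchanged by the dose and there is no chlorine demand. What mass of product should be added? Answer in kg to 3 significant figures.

Volume: 1920 m³ = 1,920,000 L.
[OCl⁻]/[HOCl] = 10^(pH − pKa) = 10^(7.77 − 7.43) = 2.188; fraction as HOCl = 1/(1 + 2.188) = 0.3137.
Free chlorine required for 1.03 ppm HOCl: 1.03 / 0.3137 = 3.283 ppm.
FC to add: 3.283 − 0 = 3.283 mg/L as Cl₂.
Cl₂ equivalent: 3.283 mg/L × 1,920,000 L = 6304 g.
Product at 56.1% available Cl: 6304 / 0.561 = 11,240 g.

11.2 kg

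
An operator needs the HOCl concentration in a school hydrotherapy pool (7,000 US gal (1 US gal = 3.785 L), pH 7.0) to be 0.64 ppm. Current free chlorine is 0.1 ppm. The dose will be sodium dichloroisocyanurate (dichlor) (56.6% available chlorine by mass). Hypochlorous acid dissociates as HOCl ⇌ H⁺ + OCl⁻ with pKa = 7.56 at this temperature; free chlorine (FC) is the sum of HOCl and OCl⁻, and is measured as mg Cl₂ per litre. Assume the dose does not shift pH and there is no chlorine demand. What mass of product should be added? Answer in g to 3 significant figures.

33.5 g

Volume: 7,000 US gal × 3.785 L/gal = 26,495 L.
[OCl⁻]/[HOCl] = 10^(pH − pKa) = 10^(7.0 − 7.56) = 0.2754; fraction as HOCl = 1/(1 + 0.2754) = 0.7841.
Free chlorine required for 0.64 ppm HOCl: 0.64 / 0.7841 = 0.8163 ppm.
FC to add: 0.8163 − 0.1 = 0.7163 mg/L as Cl₂.
Cl₂ equivalent: 0.7163 mg/L × 26,495 L = 18.98 g.
Product at 56.6% available Cl: 18.98 / 0.566 = 33.53 g.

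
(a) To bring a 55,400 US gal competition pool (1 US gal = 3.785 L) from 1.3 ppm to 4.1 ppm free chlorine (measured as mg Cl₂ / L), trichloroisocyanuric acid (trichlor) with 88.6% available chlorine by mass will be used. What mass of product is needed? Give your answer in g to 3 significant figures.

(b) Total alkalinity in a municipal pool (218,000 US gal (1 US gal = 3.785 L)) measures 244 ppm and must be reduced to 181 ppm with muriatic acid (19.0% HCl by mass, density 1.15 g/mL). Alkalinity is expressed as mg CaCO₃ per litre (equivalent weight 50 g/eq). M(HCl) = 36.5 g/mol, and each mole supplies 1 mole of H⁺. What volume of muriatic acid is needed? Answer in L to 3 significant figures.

(a) 663 g; (b) 174 L

(a) Volume: 55,400 US gal × 3.785 L/gal = 209,689 L.
(a) Chlorine deficit: 4.1 − 1.3 = 2.8 ppm = 2.8 mg/L as Cl₂.
(a) Cl₂ equivalent needed: 2.8 mg/L × 209,689 L = 587,100 mg = 587.1 g.
(a) Product at 88.6% available chlorine: 587.1 / 0.886 = 662.7 g.

(b) Volume: 218,000 US gal × 3.785 L/gal = 825,130 L.
(b) Alkalinity to neutralize: (244 − 181) = 63 mg/L as CaCO₃ × 825,130 L = 51,980 g as CaCO₃.
(b) Equivalents of H⁺ required: 51,980 ÷ 50 g/eq = 1040 eq = 1040 mol HCl.
(b) Mass of HCl: 1040 × 36.5 = 37,950 g.
(b) Mass of 19.0% solution: 37,950 / 0.19 = 199,700 g.
(b) Volume: 199,700 g ÷ 1.15 g/mL = 173,700 mL.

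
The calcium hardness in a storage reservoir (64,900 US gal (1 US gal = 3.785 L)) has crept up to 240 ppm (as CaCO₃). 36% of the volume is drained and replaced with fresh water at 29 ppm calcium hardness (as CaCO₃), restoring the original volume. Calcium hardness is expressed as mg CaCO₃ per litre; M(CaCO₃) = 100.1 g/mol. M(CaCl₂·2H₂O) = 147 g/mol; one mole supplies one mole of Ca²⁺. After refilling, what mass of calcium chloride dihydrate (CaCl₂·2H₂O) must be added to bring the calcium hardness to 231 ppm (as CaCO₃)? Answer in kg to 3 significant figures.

Volume: 64,900 US gal × 3.785 L/gal = 245,646 L.
After draining 36% and refilling: 240 × 0.64 + 29 × 0.36 = 164.04 ppm.
Deficit to target: 231 − 164.04 = 66.96 mg/L.
As CaCO₃: 66.96 mg/L × 245,646 L = 16,450 g; ÷ 100.1 = 164.3 mol Ca²⁺.
Mass: 164.3 × 147 = 24,160 g.

24.2 kg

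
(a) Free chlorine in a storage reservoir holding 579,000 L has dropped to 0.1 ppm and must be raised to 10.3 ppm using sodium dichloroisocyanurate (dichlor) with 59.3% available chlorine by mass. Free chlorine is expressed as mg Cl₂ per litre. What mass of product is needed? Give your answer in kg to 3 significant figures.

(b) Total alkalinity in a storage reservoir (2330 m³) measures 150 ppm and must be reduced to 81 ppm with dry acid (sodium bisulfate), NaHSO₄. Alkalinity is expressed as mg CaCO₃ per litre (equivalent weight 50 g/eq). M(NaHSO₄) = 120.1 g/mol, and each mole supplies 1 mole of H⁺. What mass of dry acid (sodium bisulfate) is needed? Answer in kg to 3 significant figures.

(a) 9.96 kg; (b) 386 kg

(a) Chlorine deficit: 10.3 − 0.1 = 10.2 ppm = 10.2 mg/L as Cl₂.
(a) Cl₂ equivalent needed: 10.2 mg/L × 579,000 L = 5,906,000 mg = 5906 g.
(a) Product at 59.3% available chlorine: 5906 / 0.593 = 9959 g.

(b) Volume: 2330 m³ = 2,330,000 L.
(b) Alkalinity to neutralize: (150 − 81) = 69 mg/L as CaCO₃ × 2,330,000 L = 160,800 g as CaCO₃.
(b) Equivalents of H⁺ required: 160,800 ÷ 50 g/eq = 3215 eq = 3215 mol NaHSO₄.
(b) Mass of NaHSO₄: 3215 × 120.1 = 386,200 g.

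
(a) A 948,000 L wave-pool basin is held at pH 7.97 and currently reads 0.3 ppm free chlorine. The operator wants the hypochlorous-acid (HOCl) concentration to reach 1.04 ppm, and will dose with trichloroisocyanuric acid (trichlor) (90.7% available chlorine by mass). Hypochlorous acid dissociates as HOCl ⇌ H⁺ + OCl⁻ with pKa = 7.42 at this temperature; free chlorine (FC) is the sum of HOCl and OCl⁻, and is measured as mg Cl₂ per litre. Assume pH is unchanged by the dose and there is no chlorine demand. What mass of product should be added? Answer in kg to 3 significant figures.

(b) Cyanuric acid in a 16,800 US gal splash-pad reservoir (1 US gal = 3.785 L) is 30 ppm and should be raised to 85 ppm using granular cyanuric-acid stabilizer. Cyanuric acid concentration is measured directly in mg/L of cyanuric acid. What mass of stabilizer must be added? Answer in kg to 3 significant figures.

(a) [OCl⁻]/[HOCl] = 10^(pH − pKa) = 10^(7.97 − 7.42) = 3.548; fraction as HOCl = 1/(1 + 3.548) = 0.2199.
(a) Free chlorine required for 1.04 ppm HOCl: 1.04 / 0.2199 = 4.73 ppm.
(a) FC to add: 4.73 − 0.3 = 4.43 mg/L as Cl₂.
(a) Cl₂ equivalent: 4.43 mg/L × 948,000 L = 4200 g.
(a) Product at 90.7% available Cl: 4200 / 0.907 = 4630 g.

(b) Volume: 16,800 US gal × 3.785 L/gal = 63,588 L.
(b) CYA to add: (85 − 30) = 55 mg/L × 63,588 L = 3497 g cyanuric acid.

(a) 4.63 kg; (b) 3.50 kg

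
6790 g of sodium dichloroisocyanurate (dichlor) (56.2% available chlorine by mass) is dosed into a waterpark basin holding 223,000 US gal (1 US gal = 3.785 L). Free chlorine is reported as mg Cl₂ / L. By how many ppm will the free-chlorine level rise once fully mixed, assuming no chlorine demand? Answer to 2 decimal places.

Volume: 223,000 US gal × 3.785 L/gal = 844,055 L.
Available chlorine delivered: 6790 g × 0.562 = 3816 g as Cl₂.
Concentration rise: 3816 g / 844,055 L = 4.521 mg/L = 4.52 ppm.

4.52 ppm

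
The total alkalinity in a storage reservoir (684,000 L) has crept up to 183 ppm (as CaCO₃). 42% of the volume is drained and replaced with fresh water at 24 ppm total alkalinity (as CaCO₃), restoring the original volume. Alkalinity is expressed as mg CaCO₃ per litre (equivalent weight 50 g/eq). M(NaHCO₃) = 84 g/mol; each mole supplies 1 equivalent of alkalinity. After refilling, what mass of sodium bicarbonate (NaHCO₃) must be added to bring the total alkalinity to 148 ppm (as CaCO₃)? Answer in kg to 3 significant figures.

After draining 42% and refilling: 183 × 0.58 + 24 × 0.42 = 116.22 ppm.
Deficit to target: 148 − 116.22 = 31.78 mg/L.
As CaCO₃: 31.78 mg/L × 684,000 L = 21,740 g; ÷ 50 g/eq ÷ 1 = 434.8 mol NaHCO₃.
Mass: 434.8 × 84 = 36,520 g.

36.5 kg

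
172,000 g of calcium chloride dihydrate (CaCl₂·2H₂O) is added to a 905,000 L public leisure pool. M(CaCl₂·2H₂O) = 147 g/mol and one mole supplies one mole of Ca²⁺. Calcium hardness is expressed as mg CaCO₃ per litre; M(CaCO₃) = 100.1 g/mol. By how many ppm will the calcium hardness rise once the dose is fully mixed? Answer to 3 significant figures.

Moles of Ca²⁺: 172,000 g ÷ 147 g/mol = 1170 mol.
As CaCO₃: 1170 mol × 100.1 g/mol = 117,100 g.
Rise: 117,100 g / 905,000 L × 1000 = 129.4 mg/L.

129 ppm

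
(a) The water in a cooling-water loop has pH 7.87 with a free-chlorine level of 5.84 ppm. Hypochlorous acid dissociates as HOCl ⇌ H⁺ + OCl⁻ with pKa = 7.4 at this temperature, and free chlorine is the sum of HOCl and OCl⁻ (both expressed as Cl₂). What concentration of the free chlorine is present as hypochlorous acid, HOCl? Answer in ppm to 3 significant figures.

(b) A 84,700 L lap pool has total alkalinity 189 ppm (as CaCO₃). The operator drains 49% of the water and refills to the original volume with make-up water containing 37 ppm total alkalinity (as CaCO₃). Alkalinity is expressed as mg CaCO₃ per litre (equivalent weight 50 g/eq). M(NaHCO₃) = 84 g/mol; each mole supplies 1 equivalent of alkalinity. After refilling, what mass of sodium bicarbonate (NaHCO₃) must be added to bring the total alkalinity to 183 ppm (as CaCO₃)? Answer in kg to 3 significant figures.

(a) [OCl⁻]/[HOCl] = 10^(pH − pKa) = 10^(7.87 − 7.4) = 10^0.47 = 2.951.
(a) Fraction as HOCl = 1 / (1 + 2.951) = 0.2531.
(a) HOCl = 0.2531 × 5.84 ppm = 1.478 ppm.

(b) After draining 49% and refilling: 189 × 0.51 + 37 × 0.49 = 114.52 ppm.
(b) Deficit to target: 183 − 114.52 = 68.48 mg/L.
(b) As CaCO₃: 68.48 mg/L × 84,700 L = 5800 g; ÷ 50 g/eq ÷ 1 = 116 mol NaHCO₃.
(b) Mass: 116 × 84 = 9744 g.

(a) 1.48 ppm; (b) 9.74 kg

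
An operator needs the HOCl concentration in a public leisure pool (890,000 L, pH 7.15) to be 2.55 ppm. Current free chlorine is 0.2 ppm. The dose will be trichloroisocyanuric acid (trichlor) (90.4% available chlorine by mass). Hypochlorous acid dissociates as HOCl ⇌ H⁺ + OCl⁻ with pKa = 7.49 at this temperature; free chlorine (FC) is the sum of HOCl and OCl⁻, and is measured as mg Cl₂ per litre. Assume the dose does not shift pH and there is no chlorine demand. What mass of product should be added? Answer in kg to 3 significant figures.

3.46 kg

[OCl⁻]/[HOCl] = 10^(pH − pKa) = 10^(7.15 − 7.49) = 0.4571; fraction as HOCl = 1/(1 + 0.4571) = 0.6863.
Free chlorine required for 2.55 ppm HOCl: 2.55 / 0.6863 = 3.716 ppm.
FC to add: 3.716 − 0.2 = 3.516 mg/L as Cl₂.
Cl₂ equivalent: 3.516 mg/L × 890,000 L = 3129 g.
Product at 90.4% available Cl: 3129 / 0.904 = 3461 g.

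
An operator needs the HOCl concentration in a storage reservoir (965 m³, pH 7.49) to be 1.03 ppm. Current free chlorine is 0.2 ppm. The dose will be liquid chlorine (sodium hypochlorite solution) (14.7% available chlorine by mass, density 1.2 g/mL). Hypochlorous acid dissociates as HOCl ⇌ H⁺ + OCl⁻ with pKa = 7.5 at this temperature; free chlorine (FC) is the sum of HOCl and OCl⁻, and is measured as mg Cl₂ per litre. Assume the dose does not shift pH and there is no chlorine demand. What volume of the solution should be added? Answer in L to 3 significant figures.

10.0 L

Volume: 965 m³ = 965,000 L.
[OCl⁻]/[HOCl] = 10^(pH − pKa) = 10^(7.49 − 7.5) = 0.9772; fraction as HOCl = 1/(1 + 0.9772) = 0.5058.
Free chlorine required for 1.03 ppm HOCl: 1.03 / 0.5058 = 2.037 ppm.
FC to add: 2.037 − 0.2 = 1.837 mg/L as Cl₂.
Cl₂ equivalent: 1.837 mg/L × 965,000 L = 1772 g.
Product at 14.7% available Cl: 1772 / 0.147 = 12,060 g.
Volume: 12,060 g ÷ 1.2 g/mL = 10,050 mL.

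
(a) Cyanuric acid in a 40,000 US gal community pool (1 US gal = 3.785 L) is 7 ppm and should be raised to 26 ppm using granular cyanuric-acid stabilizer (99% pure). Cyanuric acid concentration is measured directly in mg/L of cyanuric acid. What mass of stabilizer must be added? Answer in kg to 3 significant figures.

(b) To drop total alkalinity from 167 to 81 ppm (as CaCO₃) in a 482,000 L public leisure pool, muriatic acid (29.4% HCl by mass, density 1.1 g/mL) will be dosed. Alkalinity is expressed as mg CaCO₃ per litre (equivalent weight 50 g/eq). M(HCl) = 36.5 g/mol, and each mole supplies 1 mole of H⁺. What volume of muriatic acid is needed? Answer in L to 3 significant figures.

(a) Volume: 40,000 US gal × 3.785 L/gal = 151,400 L.
(a) CYA to add: (26 − 7) = 19 mg/L × 151,400 L = 2877 g cyanuric acid.
(a) At 99% purity: 2877 / 0.99 = 2906 g product.

(b) Alkalinity to neutralize: (167 − 81) = 86 mg/L as CaCO₃ × 482,000 L = 41,450 g as CaCO₃.
(b) Equivalents of H⁺ required: 41,450 ÷ 50 g/eq = 829 eq = 829 mol HCl.
(b) Mass of HCl: 829 × 36.5 = 30,260 g.
(b) Mass of 29.4% solution: 30,260 / 0.294 = 102,900 g.
(b) Volume: 102,900 g ÷ 1.1 g/mL = 93,570 mL.

(a) 2.91 kg; (b) 93.6 L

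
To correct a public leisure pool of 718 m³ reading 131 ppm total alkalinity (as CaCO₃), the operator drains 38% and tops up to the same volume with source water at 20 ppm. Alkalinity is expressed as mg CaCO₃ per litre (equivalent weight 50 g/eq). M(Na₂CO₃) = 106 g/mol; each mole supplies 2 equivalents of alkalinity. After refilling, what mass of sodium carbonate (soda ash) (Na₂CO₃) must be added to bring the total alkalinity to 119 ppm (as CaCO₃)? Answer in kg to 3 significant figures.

Volume: 718 m³ = 718,000 L.
After draining 38% and refilling: 131 × 0.62 + 20 × 0.38 = 88.82 ppm.
Deficit to target: 119 − 88.82 = 30.18 mg/L.
As CaCO₃: 30.18 mg/L × 718,000 L = 21,670 g; ÷ 50 g/eq ÷ 2 = 216.7 mol Na₂CO₃.
Mass: 216.7 × 106 = 22,970 g.

23.0 kg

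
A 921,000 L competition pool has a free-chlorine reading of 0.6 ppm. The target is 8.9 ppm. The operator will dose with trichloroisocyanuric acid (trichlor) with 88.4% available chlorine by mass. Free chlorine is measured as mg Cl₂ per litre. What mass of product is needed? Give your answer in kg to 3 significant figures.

8.65 kg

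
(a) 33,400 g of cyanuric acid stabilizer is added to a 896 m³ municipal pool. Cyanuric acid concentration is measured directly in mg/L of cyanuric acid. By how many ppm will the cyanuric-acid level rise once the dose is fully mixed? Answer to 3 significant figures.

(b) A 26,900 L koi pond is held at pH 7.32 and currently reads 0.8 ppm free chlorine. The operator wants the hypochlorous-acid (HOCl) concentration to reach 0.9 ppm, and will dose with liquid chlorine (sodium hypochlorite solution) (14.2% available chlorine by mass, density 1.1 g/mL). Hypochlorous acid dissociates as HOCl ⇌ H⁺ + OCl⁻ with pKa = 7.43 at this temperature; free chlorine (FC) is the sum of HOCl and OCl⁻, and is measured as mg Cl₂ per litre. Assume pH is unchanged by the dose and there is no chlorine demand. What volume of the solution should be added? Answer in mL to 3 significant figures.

(a) Volume: 896 m³ = 896,000 L.
(a) Rise: 33,400 g / 896,000 L × 1000 = 37.28 mg/L.

(b) [OCl⁻]/[HOCl] = 10^(pH − pKa) = 10^(7.32 − 7.43) = 0.7762; fraction as HOCl = 1/(1 + 0.7762) = 0.563.
(b) Free chlorine required for 0.9 ppm HOCl: 0.9 / 0.563 = 1.599 ppm.
(b) FC to add: 1.599 − 0.8 = 0.7986 mg/L as Cl₂.
(b) Cl₂ equivalent: 0.7986 mg/L × 26,900 L = 21.48 g.
(b) Product at 14.2% available Cl: 21.48 / 0.142 = 151.3 g.
(b) Volume: 151.3 g ÷ 1.1 g/mL = 137.5 mL.

(a) 37.3 ppm; (b) 138 mL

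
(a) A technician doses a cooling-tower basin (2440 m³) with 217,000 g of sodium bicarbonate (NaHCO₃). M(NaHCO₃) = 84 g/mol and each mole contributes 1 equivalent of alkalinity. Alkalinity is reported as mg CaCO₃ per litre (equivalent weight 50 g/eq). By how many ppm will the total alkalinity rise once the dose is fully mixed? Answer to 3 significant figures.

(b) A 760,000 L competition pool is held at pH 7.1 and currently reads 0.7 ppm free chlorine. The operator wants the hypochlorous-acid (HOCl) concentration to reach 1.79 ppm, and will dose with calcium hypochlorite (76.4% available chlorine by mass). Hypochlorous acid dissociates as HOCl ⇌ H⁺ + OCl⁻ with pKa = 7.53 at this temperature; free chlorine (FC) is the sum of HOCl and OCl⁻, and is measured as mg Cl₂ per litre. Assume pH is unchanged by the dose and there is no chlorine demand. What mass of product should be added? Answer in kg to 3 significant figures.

(a) Volume: 2440 m³ = 2,440,000 L.
(a) Moles of NaHCO₃: 217,000 g ÷ 84 g/mol = 2583 mol → 2583 eq of alkalinity.
(a) As CaCO₃: 2583 eq × 50 g/eq = 129,200 g.
(a) Rise: 129,200 g / 2,440,000 L × 1000 = 52.94 mg/L.

(b) [OCl⁻]/[HOCl] = 10^(pH − pKa) = 10^(7.1 − 7.53) = 0.3715; fraction as HOCl = 1/(1 + 0.3715) = 0.7291.
(b) Free chlorine required for 1.79 ppm HOCl: 1.79 / 0.7291 = 2.455 ppm.
(b) FC to add: 2.455 − 0.7 = 1.755 mg/L as Cl₂.
(b) Cl₂ equivalent: 1.755 mg/L × 760,000 L = 1334 g.
(b) Product at 76.4% available Cl: 1334 / 0.764 = 1746 g.

(a) 52.9 ppm; (b) 1.75 kg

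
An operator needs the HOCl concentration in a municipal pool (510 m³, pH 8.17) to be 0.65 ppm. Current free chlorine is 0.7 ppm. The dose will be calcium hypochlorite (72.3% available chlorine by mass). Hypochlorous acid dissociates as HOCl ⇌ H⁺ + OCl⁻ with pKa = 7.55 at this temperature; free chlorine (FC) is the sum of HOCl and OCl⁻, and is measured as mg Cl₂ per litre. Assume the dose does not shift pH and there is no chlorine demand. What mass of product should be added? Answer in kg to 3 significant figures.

1.88 kg

Volume: 510 m³ = 510,000 L.
[OCl⁻]/[HOCl] = 10^(pH − pKa) = 10^(8.17 − 7.55) = 4.169; fraction as HOCl = 1/(1 + 4.169) = 0.1935.
Free chlorine required for 0.65 ppm HOCl: 0.65 / 0.1935 = 3.36 ppm.
FC to add: 3.36 − 0.7 = 2.66 mg/L as Cl₂.
Cl₂ equivalent: 2.66 mg/L × 510,000 L = 1356 g.
Product at 72.3% available Cl: 1356 / 0.723 = 1876 g.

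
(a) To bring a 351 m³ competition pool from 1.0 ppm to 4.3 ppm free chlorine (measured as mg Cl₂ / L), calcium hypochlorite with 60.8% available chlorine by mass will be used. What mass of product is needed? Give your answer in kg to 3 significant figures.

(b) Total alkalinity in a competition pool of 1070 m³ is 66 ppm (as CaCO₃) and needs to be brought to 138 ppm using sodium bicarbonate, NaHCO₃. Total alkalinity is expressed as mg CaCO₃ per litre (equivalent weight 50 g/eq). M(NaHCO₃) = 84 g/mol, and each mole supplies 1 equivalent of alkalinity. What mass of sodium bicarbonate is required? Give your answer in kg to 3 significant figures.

(a) Volume: 351 m³ = 351,000 L.
(a) Chlorine deficit: 4.3 − 1.0 = 3.3 ppm = 3.3 mg/L as Cl₂.
(a) Cl₂ equivalent needed: 3.3 mg/L × 351,000 L = 1,158,000 mg = 1158 g.
(a) Product at 60.8% available chlorine: 1158 / 0.608 = 1905 g.

(b) Volume: 1070 m³ = 1,070,000 L.
(b) Alkalinity to add: (138 − 66) = 72 mg/L as CaCO₃ × 1,070,000 L = 77,040 g as CaCO₃.
(b) Equivalents: 77,040 g ÷ 50 g/eq = 1541 eq.
(b) NaHCO₃ supplies 1 eq per mole → 1541 mol.
(b) Mass: 1541 mol × 84 g/mol = 129,400 g.

(a) 1.91 kg; (b) 129 kg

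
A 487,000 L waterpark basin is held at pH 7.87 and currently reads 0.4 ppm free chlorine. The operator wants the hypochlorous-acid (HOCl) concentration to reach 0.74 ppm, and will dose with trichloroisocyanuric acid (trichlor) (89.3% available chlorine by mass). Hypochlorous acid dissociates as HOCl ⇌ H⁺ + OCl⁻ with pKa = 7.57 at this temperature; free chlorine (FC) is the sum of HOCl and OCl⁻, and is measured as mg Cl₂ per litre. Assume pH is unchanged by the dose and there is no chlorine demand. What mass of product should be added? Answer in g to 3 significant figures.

991 g

[OCl⁻]/[HOCl] = 10^(pH − pKa) = 10^(7.87 − 7.57) = 1.995; fraction as HOCl = 1/(1 + 1.995) = 0.3339.
Free chlorine required for 0.74 ppm HOCl: 0.74 / 0.3339 = 2.216 ppm.
FC to add: 2.216 − 0.4 = 1.816 mg/L as Cl₂.
Cl₂ equivalent: 1.816 mg/L × 487,000 L = 884.6 g.
Product at 89.3% available Cl: 884.6 / 0.893 = 990.6 g.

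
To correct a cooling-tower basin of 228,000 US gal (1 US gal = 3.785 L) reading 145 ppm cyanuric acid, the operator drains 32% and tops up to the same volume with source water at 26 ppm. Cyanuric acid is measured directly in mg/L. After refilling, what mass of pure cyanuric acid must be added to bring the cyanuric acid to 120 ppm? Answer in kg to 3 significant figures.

11.3 kg

Volume: 228,000 US gal × 3.785 L/gal = 862,980 L.
After draining 32% and refilling: 145 × 0.68 + 26 × 0.32 = 106.92 ppm.
Deficit to target: 120 − 106.92 = 13.08 mg/L.
Mass: 13.08 mg/L × 862,980 L = 11,290 g cyanuric acid.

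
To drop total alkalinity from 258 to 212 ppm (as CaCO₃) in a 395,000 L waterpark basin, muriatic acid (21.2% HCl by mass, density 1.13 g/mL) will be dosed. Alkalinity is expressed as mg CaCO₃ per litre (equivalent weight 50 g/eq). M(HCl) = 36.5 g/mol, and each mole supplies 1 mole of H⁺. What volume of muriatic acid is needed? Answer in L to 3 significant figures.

55.4 L

Alkalinity to neutralize: (258 − 212) = 46 mg/L as CaCO₃ × 395,000 L = 18,170 g as CaCO₃.
Equivalents of H⁺ required: 18,170 ÷ 50 g/eq = 363.4 eq = 363.4 mol HCl.
Mass of HCl: 363.4 × 36.5 = 13,260 g.
Mass of 21.2% solution: 13,260 / 0.212 = 62,570 g.
Volume: 62,570 g ÷ 1.13 g/mL = 55,370 mL.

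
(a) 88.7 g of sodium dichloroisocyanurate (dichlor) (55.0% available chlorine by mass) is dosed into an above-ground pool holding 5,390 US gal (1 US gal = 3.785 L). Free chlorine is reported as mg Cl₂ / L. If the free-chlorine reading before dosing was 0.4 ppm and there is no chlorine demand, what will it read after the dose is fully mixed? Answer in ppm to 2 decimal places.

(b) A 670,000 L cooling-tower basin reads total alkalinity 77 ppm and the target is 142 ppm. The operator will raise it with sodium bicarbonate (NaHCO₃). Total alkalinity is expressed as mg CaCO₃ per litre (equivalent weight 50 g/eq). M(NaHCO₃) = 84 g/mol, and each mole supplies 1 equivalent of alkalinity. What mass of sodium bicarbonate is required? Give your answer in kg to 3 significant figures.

(a) 2.79 ppm; (b) 73.2 kg

(a) Volume: 5,390 US gal × 3.785 L/gal = 20,401 L.
(a) Available chlorine delivered: 88.7 g × 0.55 = 48.79 g as Cl₂.
(a) Concentration rise: 48.79 g / 20,401 L = 2.391 mg/L = 2.39 ppm.
(a) Final FC: 0.4 + 2.39 = 2.79 ppm.

(b) Alkalinity to add: (142 − 77) = 65 mg/L as CaCO₃ × 670,000 L = 43,550 g as CaCO₃.
(b) Equivalents: 43,550 g ÷ 50 g/eq = 871 eq.
(b) NaHCO₃ supplies 1 eq per mole → 871 mol.
(b) Mass: 871 mol × 84 g/mol = 73,160 g.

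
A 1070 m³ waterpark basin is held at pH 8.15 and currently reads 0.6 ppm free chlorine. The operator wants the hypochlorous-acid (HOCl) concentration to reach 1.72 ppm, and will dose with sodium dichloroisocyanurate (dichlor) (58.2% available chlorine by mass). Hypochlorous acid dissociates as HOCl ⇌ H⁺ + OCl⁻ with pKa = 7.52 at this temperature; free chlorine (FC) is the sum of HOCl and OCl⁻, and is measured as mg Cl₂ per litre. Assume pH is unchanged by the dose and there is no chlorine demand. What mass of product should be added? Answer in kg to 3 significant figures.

15.5 kg

Volume: 1070 m³ = 1,070,000 L.
[OCl⁻]/[HOCl] = 10^(pH − pKa) = 10^(8.15 − 7.52) = 4.266; fraction as HOCl = 1/(1 + 4.266) = 0.1899.
Free chlorine required for 1.72 ppm HOCl: 1.72 / 0.1899 = 9.057 ppm.
FC to add: 9.057 − 0.6 = 8.457 mg/L as Cl₂.
Cl₂ equivalent: 8.457 mg/L × 1,070,000 L = 9049 g.
Product at 58.2% available Cl: 9049 / 0.582 = 15,550 g.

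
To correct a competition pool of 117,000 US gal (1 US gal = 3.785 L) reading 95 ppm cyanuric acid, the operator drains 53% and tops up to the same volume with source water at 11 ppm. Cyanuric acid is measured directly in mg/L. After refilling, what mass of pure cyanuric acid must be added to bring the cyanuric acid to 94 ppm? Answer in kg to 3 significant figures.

Volume: 117,000 US gal × 3.785 L/gal = 442,845 L.
After draining 53% and refilling: 95 × 0.47 + 11 × 0.53 = 50.48 ppm.
Deficit to target: 94 − 50.48 = 43.52 mg/L.
Mass: 43.52 mg/L × 442,845 L = 19,270 g cyanuric acid.

19.3 kg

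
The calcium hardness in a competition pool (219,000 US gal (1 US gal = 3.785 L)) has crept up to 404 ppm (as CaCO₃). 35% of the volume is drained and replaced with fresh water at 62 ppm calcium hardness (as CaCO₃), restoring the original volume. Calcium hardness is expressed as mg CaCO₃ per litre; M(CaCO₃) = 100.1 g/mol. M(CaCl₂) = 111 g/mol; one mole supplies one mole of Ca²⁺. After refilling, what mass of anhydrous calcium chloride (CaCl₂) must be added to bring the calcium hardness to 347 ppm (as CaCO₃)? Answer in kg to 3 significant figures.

57.6 kg

Volume: 219,000 US gal × 3.785 L/gal = 828,915 L.
After draining 35% and refilling: 404 × 0.65 + 62 × 0.35 = 284.3 ppm.
Deficit to target: 347 − 284.3 = 62.7 mg/L.
As CaCO₃: 62.7 mg/L × 828,915 L = 51,970 g; ÷ 100.1 = 519.2 mol Ca²⁺.
Mass: 519.2 × 111 = 57,630 g.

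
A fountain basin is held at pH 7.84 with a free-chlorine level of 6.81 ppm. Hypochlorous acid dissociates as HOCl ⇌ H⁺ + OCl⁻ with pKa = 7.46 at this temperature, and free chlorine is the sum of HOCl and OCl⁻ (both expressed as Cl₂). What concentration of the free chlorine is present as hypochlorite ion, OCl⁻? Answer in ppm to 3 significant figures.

[OCl⁻]/[HOCl] = 10^(pH − pKa) = 10^(7.84 − 7.46) = 10^0.38 = 2.399.
Fraction as HOCl = 1 / (1 + 2.399) = 0.2942.
OCl⁻ = (1 − 0.2942) × 6.81 ppm = 4.806 ppm.

4.81 ppm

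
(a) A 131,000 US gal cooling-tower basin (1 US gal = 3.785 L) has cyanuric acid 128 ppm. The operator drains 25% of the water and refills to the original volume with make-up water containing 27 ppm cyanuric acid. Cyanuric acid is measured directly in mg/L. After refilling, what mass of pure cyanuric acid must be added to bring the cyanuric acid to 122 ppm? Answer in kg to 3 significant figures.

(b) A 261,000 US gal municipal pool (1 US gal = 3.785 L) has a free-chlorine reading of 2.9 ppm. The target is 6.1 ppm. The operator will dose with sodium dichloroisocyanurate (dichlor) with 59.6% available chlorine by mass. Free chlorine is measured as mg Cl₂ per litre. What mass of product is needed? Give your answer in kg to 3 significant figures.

(a) 9.54 kg; (b) 5.30 kg

(a) Volume: 131,000 US gal × 3.785 L/gal = 495,835 L.
(a) After draining 25% and refilling: 128 × 0.75 + 27 × 0.25 = 102.75 ppm.
(a) Deficit to target: 122 − 102.75 = 19.25 mg/L.
(a) Mass: 19.25 mg/L × 495,835 L = 9545 g cyanuric acid.

(b) Volume: 261,000 US gal × 3.785 L/gal = 987,885 L.
(b) Chlorine deficit: 6.1 − 2.9 = 3.2 ppm = 3.2 mg/L as Cl₂.
(b) Cl₂ equivalent needed: 3.2 mg/L × 987,885 L = 3,161,000 mg = 3161 g.
(b) Product at 59.6% available chlorine: 3161 / 0.596 = 5304 g.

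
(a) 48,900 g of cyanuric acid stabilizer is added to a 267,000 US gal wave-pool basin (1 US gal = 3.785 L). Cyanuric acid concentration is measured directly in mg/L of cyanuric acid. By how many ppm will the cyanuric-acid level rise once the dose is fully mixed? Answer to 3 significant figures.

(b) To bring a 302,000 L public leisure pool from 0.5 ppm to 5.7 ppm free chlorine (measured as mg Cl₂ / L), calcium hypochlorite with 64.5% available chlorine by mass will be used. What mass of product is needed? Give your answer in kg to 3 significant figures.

(a) 48.4 ppm; (b) 2.43 kg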